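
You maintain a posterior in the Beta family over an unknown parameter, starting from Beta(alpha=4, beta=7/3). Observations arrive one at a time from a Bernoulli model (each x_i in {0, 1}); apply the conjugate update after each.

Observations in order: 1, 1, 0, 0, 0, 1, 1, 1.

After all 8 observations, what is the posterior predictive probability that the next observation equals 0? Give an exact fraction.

obs 1: x=1 → posterior Beta(5, 7/3)
obs 2: x=1 → posterior Beta(6, 7/3)
obs 3: x=0 → posterior Beta(6, 10/3)
obs 4: x=0 → posterior Beta(6, 13/3)
obs 5: x=0 → posterior Beta(6, 16/3)
obs 6: x=1 → posterior Beta(7, 16/3)
obs 7: x=1 → posterior Beta(8, 16/3)
obs 8: x=1 → posterior Beta(9, 16/3)

16/43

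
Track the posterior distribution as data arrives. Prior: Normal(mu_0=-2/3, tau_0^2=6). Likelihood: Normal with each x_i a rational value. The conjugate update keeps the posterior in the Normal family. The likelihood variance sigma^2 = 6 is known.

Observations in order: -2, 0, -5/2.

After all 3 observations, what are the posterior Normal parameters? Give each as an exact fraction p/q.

mu_0=-31/24, tau_0^2=3/2

obs 1: x=-2 → posterior Normal(-4/3, 3)
obs 2: x=0 → posterior Normal(-8/9, 2)
obs 3: x=-5/2 → posterior Normal(-31/24, 3/2)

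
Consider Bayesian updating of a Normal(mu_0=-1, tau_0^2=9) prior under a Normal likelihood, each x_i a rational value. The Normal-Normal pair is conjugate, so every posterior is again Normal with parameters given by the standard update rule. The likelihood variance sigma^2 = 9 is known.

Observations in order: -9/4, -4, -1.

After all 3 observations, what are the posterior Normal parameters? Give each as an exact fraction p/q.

mu_0=-33/16, tau_0^2=9/4

obs 1: x=-9/4 → posterior Normal(-13/8, 9/2)
obs 2: x=-4 → posterior Normal(-29/12, 3)
obs 3: x=-1 → posterior Normal(-33/16, 9/4)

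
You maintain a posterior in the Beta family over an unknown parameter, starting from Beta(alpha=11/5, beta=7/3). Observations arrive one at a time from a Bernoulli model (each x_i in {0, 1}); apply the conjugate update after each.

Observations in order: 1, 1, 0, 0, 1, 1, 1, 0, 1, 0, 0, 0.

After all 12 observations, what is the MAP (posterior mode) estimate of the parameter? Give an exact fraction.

54/109

obs 1: x=1 → posterior Beta(16/5, 7/3)
obs 2: x=1 → posterior Beta(21/5, 7/3)
obs 3: x=0 → posterior Beta(21/5, 10/3)
obs 4: x=0 → posterior Beta(21/5, 13/3)
obs 5: x=1 → posterior Beta(26/5, 13/3)
obs 6: x=1 → posterior Beta(31/5, 13/3)
obs 7: x=1 → posterior Beta(36/5, 13/3)
obs 8: x=0 → posterior Beta(36/5, 16/3)
obs 9: x=1 → posterior Beta(41/5, 16/3)
obs 10: x=0 → posterior Beta(41/5, 19/3)
obs 11: x=0 → posterior Beta(41/5, 22/3)
obs 12: x=0 → posterior Beta(41/5, 25/3)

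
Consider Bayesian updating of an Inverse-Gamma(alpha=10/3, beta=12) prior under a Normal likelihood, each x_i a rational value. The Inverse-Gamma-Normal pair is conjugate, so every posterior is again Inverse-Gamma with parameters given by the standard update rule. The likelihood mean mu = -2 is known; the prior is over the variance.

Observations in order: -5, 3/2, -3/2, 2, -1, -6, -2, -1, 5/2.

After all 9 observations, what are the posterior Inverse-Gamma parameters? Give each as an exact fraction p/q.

alpha=47/6, beta=399/8

obs 1: x=-5 → posterior Inverse-Gamma(23/6, 33/2)
obs 2: x=3/2 → posterior Inverse-Gamma(13/3, 181/8)
obs 3: x=-3/2 → posterior Inverse-Gamma(29/6, 91/4)
obs 4: x=2 → posterior Inverse-Gamma(16/3, 123/4)
obs 5: x=-1 → posterior Inverse-Gamma(35/6, 125/4)
obs 6: x=-6 → posterior Inverse-Gamma(19/3, 157/4)
obs 7: x=-2 → posterior Inverse-Gamma(41/6, 157/4)
obs 8: x=-1 → posterior Inverse-Gamma(22/3, 159/4)
obs 9: x=5/2 → posterior Inverse-Gamma(47/6, 399/8)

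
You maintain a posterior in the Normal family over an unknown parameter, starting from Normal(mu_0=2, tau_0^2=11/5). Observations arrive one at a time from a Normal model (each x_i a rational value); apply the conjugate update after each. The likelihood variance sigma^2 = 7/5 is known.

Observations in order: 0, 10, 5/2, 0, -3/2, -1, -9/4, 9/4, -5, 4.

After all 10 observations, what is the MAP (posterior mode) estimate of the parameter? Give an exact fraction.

obs 1: x=0 → posterior Normal(7/9, 77/90)
obs 2: x=10 → posterior Normal(124/29, 77/145)
obs 3: x=5/2 → posterior Normal(303/80, 77/200)
obs 4: x=0 → posterior Normal(101/34, 77/255)
obs 5: x=-3/2 → posterior Normal(135/62, 77/310)
obs 6: x=-1 → posterior Normal(124/73, 77/365)
obs 7: x=-9/4 → posterior Normal(397/336, 11/60)
obs 8: x=9/4 → posterior Normal(124/95, 77/475)
obs 9: x=-5 → posterior Normal(69/106, 77/530)
obs 10: x=4 → posterior Normal(113/117, 77/585)

113/117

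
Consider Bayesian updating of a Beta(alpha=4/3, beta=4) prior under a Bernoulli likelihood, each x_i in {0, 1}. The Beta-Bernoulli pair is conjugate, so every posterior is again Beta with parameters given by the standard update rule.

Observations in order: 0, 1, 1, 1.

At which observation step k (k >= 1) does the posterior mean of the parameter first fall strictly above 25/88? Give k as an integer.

obs 1: x=0 → posterior Beta(4/3, 5)
obs 2: x=1 → posterior Beta(7/3, 5)
obs 3: x=1 → posterior Beta(10/3, 5)
obs 4: x=1 → posterior Beta(13/3, 5)

k = 2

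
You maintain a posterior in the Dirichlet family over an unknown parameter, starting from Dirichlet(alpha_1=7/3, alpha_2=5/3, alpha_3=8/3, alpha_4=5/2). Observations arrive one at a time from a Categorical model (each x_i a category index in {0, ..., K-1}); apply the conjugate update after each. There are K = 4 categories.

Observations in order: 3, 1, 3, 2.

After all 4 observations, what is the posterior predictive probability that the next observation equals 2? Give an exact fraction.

22/79

obs 1: x=3 → posterior Dirichlet(7/3, 5/3, 8/3, 7/2)
obs 2: x=1 → posterior Dirichlet(7/3, 8/3, 8/3, 7/2)
obs 3: x=3 → posterior Dirichlet(7/3, 8/3, 8/3, 9/2)
obs 4: x=2 → posterior Dirichlet(7/3, 8/3, 11/3, 9/2)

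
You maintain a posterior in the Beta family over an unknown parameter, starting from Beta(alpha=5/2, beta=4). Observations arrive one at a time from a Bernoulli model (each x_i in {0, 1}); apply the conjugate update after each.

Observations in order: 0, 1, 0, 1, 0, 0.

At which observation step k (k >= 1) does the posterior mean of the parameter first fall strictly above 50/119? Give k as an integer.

k = 4

obs 1: x=0 → posterior Beta(5/2, 5)
obs 2: x=1 → posterior Beta(7/2, 5)
obs 3: x=0 → posterior Beta(7/2, 6)
obs 4: x=1 → posterior Beta(9/2, 6)
obs 5: x=0 → posterior Beta(9/2, 7)
obs 6: x=0 → posterior Beta(9/2, 8)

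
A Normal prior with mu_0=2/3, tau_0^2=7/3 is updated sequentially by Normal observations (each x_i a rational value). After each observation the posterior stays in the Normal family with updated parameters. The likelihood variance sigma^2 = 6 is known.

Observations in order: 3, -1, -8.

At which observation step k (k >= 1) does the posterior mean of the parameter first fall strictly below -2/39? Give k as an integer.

k = 3

obs 1: x=3 → posterior Normal(33/25, 42/25)
obs 2: x=-1 → posterior Normal(13/16, 21/16)
obs 3: x=-8 → posterior Normal(-10/13, 14/13)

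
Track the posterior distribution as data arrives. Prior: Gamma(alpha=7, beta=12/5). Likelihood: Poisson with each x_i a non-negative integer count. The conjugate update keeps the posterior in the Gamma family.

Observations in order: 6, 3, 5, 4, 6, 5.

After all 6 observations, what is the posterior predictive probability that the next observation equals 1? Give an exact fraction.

obs 1: x=6 → posterior Gamma(13, 17/5)
obs 2: x=3 → posterior Gamma(16, 22/5)
obs 3: x=5 → posterior Gamma(21, 27/5)
obs 4: x=4 → posterior Gamma(25, 32/5)
obs 5: x=6 → posterior Gamma(31, 37/5)
obs 6: x=5 → posterior Gamma(36, 42/5)

4923194111182276854440241872568373036271628948038559549358080/73726012172171197797121788497772307620990118320641353655221487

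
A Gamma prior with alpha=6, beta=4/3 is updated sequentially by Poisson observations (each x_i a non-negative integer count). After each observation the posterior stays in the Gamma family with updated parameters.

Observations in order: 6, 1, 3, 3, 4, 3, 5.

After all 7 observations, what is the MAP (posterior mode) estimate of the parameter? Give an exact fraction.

obs 1: x=6 → posterior Gamma(12, 7/3)
obs 2: x=1 → posterior Gamma(13, 10/3)
obs 3: x=3 → posterior Gamma(16, 13/3)
obs 4: x=3 → posterior Gamma(19, 16/3)
obs 5: x=4 → posterior Gamma(23, 19/3)
obs 6: x=3 → posterior Gamma(26, 22/3)
obs 7: x=5 → posterior Gamma(31, 25/3)

18/5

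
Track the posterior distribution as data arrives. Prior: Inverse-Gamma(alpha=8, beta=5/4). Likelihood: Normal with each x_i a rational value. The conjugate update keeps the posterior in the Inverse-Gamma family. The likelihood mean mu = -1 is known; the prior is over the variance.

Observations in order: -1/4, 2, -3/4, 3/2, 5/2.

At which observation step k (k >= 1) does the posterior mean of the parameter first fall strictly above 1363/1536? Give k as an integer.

obs 1: x=-1/4 → posterior Inverse-Gamma(17/2, 49/32)
obs 2: x=2 → posterior Inverse-Gamma(9, 193/32)
obs 3: x=-3/4 → posterior Inverse-Gamma(19/2, 97/16)
obs 4: x=3/2 → posterior Inverse-Gamma(10, 147/16)
obs 5: x=5/2 → posterior Inverse-Gamma(21/2, 245/16)

k = 4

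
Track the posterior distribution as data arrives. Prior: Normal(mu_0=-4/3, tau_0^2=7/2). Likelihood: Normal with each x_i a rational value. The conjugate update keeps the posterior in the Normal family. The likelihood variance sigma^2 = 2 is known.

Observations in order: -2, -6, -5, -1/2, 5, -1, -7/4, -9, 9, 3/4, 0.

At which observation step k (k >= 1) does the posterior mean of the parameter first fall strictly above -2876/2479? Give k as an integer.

k = 10

obs 1: x=-2 → posterior Normal(-58/33, 14/11)
obs 2: x=-6 → posterior Normal(-92/27, 7/9)
obs 3: x=-5 → posterior Normal(-289/75, 14/25)
obs 4: x=-1/2 → posterior Normal(-599/192, 7/16)
obs 5: x=5 → posterior Normal(-389/234, 14/39)
obs 6: x=-1 → posterior Normal(-431/276, 7/23)
obs 7: x=-7/4 → posterior Normal(-1009/636, 14/53)
obs 8: x=-9 → posterior Normal(-353/144, 7/30)
obs 9: x=9 → posterior Normal(-1009/804, 14/67)
obs 10: x=3/4 → posterior Normal(-473/444, 7/37)
obs 11: x=0 → posterior Normal(-473/486, 14/81)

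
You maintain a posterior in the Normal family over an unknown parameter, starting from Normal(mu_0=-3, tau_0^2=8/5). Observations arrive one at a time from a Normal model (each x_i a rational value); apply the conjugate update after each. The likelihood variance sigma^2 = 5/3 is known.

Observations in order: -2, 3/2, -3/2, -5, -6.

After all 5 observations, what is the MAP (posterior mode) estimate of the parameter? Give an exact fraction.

obs 1: x=-2 → posterior Normal(-123/49, 40/49)
obs 2: x=3/2 → posterior Normal(-87/73, 40/73)
obs 3: x=-3/2 → posterior Normal(-123/97, 40/97)
obs 4: x=-5 → posterior Normal(-243/121, 40/121)
obs 5: x=-6 → posterior Normal(-387/145, 8/29)

-387/145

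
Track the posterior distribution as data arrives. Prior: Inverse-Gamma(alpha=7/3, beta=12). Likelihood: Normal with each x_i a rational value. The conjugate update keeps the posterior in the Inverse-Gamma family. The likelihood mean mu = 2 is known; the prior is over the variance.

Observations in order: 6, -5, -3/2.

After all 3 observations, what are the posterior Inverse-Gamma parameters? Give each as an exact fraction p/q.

obs 1: x=6 → posterior Inverse-Gamma(17/6, 20)
obs 2: x=-5 → posterior Inverse-Gamma(10/3, 89/2)
obs 3: x=-3/2 → posterior Inverse-Gamma(23/6, 405/8)

alpha=23/6, beta=405/8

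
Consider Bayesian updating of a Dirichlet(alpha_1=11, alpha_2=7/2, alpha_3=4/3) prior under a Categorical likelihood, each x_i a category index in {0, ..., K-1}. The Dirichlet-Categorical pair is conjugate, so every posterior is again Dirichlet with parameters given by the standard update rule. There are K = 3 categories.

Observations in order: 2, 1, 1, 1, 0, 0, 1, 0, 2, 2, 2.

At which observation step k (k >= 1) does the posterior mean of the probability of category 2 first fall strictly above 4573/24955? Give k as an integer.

obs 1: x=2 → posterior Dirichlet(11, 7/2, 7/3)
obs 2: x=1 → posterior Dirichlet(11, 9/2, 7/3)
obs 3: x=1 → posterior Dirichlet(11, 11/2, 7/3)
obs 4: x=1 → posterior Dirichlet(11, 13/2, 7/3)
obs 5: x=0 → posterior Dirichlet(12, 13/2, 7/3)
obs 6: x=0 → posterior Dirichlet(13, 13/2, 7/3)
obs 7: x=1 → posterior Dirichlet(13, 15/2, 7/3)
obs 8: x=0 → posterior Dirichlet(14, 15/2, 7/3)
obs 9: x=2 → posterior Dirichlet(14, 15/2, 10/3)
obs 10: x=2 → posterior Dirichlet(14, 15/2, 13/3)
obs 11: x=2 → posterior Dirichlet(14, 15/2, 16/3)

k = 11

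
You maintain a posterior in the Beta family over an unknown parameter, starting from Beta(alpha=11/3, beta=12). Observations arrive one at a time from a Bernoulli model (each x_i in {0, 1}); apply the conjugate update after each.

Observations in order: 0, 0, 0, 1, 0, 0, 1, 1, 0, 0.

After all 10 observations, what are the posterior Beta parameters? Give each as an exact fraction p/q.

alpha=20/3, beta=19

obs 1: x=0 → posterior Beta(11/3, 13)
obs 2: x=0 → posterior Beta(11/3, 14)
obs 3: x=0 → posterior Beta(11/3, 15)
obs 4: x=1 → posterior Beta(14/3, 15)
obs 5: x=0 → posterior Beta(14/3, 16)
obs 6: x=0 → posterior Beta(14/3, 17)
obs 7: x=1 → posterior Beta(17/3, 17)
obs 8: x=1 → posterior Beta(20/3, 17)
obs 9: x=0 → posterior Beta(20/3, 18)
obs 10: x=0 → posterior Beta(20/3, 19)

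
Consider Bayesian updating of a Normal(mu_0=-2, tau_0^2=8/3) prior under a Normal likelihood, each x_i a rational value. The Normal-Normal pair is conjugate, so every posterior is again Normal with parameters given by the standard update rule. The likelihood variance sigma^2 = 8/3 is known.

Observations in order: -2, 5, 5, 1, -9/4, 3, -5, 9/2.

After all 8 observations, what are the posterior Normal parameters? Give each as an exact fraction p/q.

obs 1: x=-2 → posterior Normal(-2, 4/3)
obs 2: x=5 → posterior Normal(1/3, 8/9)
obs 3: x=5 → posterior Normal(3/2, 2/3)
obs 4: x=1 → posterior Normal(7/5, 8/15)
obs 5: x=-9/4 → posterior Normal(19/24, 4/9)
obs 6: x=3 → posterior Normal(31/28, 8/21)
obs 7: x=-5 → posterior Normal(11/32, 1/3)
obs 8: x=9/2 → posterior Normal(29/36, 8/27)

mu_0=29/36, tau_0^2=8/27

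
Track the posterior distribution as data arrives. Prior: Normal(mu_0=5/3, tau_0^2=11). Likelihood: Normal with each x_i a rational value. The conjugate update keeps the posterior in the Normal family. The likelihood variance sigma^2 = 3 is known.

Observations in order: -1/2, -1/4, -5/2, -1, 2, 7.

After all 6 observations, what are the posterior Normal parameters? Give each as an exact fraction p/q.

obs 1: x=-1/2 → posterior Normal(-1/28, 33/14)
obs 2: x=-1/4 → posterior Normal(-13/100, 33/25)
obs 3: x=-5/2 → posterior Normal(-41/48, 11/12)
obs 4: x=-1 → posterior Normal(-167/188, 33/47)
obs 5: x=2 → posterior Normal(-79/232, 33/58)
obs 6: x=7 → posterior Normal(229/276, 11/23)

mu_0=229/276, tau_0^2=11/23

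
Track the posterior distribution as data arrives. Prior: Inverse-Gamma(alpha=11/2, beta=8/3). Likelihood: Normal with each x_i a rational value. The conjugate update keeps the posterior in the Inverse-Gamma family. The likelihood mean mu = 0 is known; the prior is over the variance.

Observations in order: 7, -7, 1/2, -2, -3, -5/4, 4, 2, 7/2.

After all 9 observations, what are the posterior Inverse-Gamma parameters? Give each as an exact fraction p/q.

alpha=10, beta=7219/96

obs 1: x=7 → posterior Inverse-Gamma(6, 163/6)
obs 2: x=-7 → posterior Inverse-Gamma(13/2, 155/3)
obs 3: x=1/2 → posterior Inverse-Gamma(7, 1243/24)
obs 4: x=-2 → posterior Inverse-Gamma(15/2, 1291/24)
obs 5: x=-3 → posterior Inverse-Gamma(8, 1399/24)
obs 6: x=-5/4 → posterior Inverse-Gamma(17/2, 5671/96)
obs 7: x=4 → posterior Inverse-Gamma(9, 6439/96)
obs 8: x=2 → posterior Inverse-Gamma(19/2, 6631/96)
obs 9: x=7/2 → posterior Inverse-Gamma(10, 7219/96)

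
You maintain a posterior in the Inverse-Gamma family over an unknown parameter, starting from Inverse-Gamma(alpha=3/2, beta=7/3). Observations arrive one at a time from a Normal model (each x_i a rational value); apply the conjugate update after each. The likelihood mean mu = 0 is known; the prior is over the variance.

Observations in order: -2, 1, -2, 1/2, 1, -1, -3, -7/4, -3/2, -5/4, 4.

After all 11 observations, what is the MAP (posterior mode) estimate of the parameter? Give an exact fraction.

obs 1: x=-2 → posterior Inverse-Gamma(2, 13/3)
obs 2: x=1 → posterior Inverse-Gamma(5/2, 29/6)
obs 3: x=-2 → posterior Inverse-Gamma(3, 41/6)
obs 4: x=1/2 → posterior Inverse-Gamma(7/2, 167/24)
obs 5: x=1 → posterior Inverse-Gamma(4, 179/24)
obs 6: x=-1 → posterior Inverse-Gamma(9/2, 191/24)
obs 7: x=-3 → posterior Inverse-Gamma(5, 299/24)
obs 8: x=-7/4 → posterior Inverse-Gamma(11/2, 1343/96)
obs 9: x=-3/2 → posterior Inverse-Gamma(6, 1451/96)
obs 10: x=-5/4 → posterior Inverse-Gamma(13/2, 763/48)
obs 11: x=4 → posterior Inverse-Gamma(7, 1147/48)

1147/384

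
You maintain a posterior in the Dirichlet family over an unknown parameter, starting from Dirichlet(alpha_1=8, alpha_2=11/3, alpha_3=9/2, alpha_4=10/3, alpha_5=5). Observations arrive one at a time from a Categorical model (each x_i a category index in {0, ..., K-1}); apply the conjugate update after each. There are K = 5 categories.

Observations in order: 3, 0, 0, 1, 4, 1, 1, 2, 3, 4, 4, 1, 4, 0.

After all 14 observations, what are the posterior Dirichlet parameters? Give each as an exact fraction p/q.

obs 1: x=3 → posterior Dirichlet(8, 11/3, 9/2, 13/3, 5)
obs 2: x=0 → posterior Dirichlet(9, 11/3, 9/2, 13/3, 5)
obs 3: x=0 → posterior Dirichlet(10, 11/3, 9/2, 13/3, 5)
obs 4: x=1 → posterior Dirichlet(10, 14/3, 9/2, 13/3, 5)
obs 5: x=4 → posterior Dirichlet(10, 14/3, 9/2, 13/3, 6)
obs 6: x=1 → posterior Dirichlet(10, 17/3, 9/2, 13/3, 6)
obs 7: x=1 → posterior Dirichlet(10, 20/3, 9/2, 13/3, 6)
obs 8: x=2 → posterior Dirichlet(10, 20/3, 11/2, 13/3, 6)
obs 9: x=3 → posterior Dirichlet(10, 20/3, 11/2, 16/3, 6)
obs 10: x=4 → posterior Dirichlet(10, 20/3, 11/2, 16/3, 7)
obs 11: x=4 → posterior Dirichlet(10, 20/3, 11/2, 16/3, 8)
obs 12: x=1 → posterior Dirichlet(10, 23/3, 11/2, 16/3, 8)
obs 13: x=4 → posterior Dirichlet(10, 23/3, 11/2, 16/3, 9)
obs 14: x=0 → posterior Dirichlet(11, 23/3, 11/2, 16/3, 9)

alpha_1=11, alpha_2=23/3, alpha_3=11/2, alpha_4=16/3, alpha_5=9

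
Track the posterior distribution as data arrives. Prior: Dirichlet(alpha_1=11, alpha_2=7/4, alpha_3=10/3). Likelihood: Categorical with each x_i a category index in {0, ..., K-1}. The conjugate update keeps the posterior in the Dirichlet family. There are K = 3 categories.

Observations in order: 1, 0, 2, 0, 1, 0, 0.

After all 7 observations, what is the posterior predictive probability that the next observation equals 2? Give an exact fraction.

52/277

obs 1: x=1 → posterior Dirichlet(11, 11/4, 10/3)
obs 2: x=0 → posterior Dirichlet(12, 11/4, 10/3)
obs 3: x=2 → posterior Dirichlet(12, 11/4, 13/3)
obs 4: x=0 → posterior Dirichlet(13, 11/4, 13/3)
obs 5: x=1 → posterior Dirichlet(13, 15/4, 13/3)
obs 6: x=0 → posterior Dirichlet(14, 15/4, 13/3)
obs 7: x=0 → posterior Dirichlet(15, 15/4, 13/3)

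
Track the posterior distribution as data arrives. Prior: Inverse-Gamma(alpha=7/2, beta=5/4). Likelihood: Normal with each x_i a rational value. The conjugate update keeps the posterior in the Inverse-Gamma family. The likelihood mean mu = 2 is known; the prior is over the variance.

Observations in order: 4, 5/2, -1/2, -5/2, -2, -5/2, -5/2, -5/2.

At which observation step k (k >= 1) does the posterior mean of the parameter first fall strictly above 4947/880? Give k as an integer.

k = 6

obs 1: x=4 → posterior Inverse-Gamma(4, 13/4)
obs 2: x=5/2 → posterior Inverse-Gamma(9/2, 27/8)
obs 3: x=-1/2 → posterior Inverse-Gamma(5, 13/2)
obs 4: x=-5/2 → posterior Inverse-Gamma(11/2, 133/8)
obs 5: x=-2 → posterior Inverse-Gamma(6, 197/8)
obs 6: x=-5/2 → posterior Inverse-Gamma(13/2, 139/4)
obs 7: x=-5/2 → posterior Inverse-Gamma(7, 359/8)
obs 8: x=-5/2 → posterior Inverse-Gamma(15/2, 55)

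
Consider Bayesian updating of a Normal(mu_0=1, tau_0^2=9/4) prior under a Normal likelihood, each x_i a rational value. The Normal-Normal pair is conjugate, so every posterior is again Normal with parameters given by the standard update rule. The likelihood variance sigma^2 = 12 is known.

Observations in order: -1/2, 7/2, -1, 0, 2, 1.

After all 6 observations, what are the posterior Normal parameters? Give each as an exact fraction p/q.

mu_0=31/34, tau_0^2=18/17

obs 1: x=-1/2 → posterior Normal(29/38, 36/19)
obs 2: x=7/2 → posterior Normal(25/22, 18/11)
obs 3: x=-1 → posterior Normal(22/25, 36/25)
obs 4: x=0 → posterior Normal(11/14, 9/7)
obs 5: x=2 → posterior Normal(28/31, 36/31)
obs 6: x=1 → posterior Normal(31/34, 18/17)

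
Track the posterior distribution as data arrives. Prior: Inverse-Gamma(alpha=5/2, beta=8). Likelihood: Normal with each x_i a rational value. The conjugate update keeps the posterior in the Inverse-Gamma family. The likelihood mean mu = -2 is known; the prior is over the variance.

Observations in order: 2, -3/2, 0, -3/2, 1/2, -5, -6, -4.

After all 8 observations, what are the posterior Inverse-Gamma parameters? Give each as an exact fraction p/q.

obs 1: x=2 → posterior Inverse-Gamma(3, 16)
obs 2: x=-3/2 → posterior Inverse-Gamma(7/2, 129/8)
obs 3: x=0 → posterior Inverse-Gamma(4, 145/8)
obs 4: x=-3/2 → posterior Inverse-Gamma(9/2, 73/4)
obs 5: x=1/2 → posterior Inverse-Gamma(5, 171/8)
obs 6: x=-5 → posterior Inverse-Gamma(11/2, 207/8)
obs 7: x=-6 → posterior Inverse-Gamma(6, 271/8)
obs 8: x=-4 → posterior Inverse-Gamma(13/2, 287/8)

alpha=13/2, beta=287/8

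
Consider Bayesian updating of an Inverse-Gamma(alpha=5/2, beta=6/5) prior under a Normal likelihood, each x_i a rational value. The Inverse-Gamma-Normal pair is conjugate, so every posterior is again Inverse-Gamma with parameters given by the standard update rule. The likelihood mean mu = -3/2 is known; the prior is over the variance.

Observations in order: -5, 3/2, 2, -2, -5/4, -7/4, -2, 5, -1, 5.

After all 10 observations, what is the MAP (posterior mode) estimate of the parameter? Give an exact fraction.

4851/680

obs 1: x=-5 → posterior Inverse-Gamma(3, 293/40)
obs 2: x=3/2 → posterior Inverse-Gamma(7/2, 473/40)
obs 3: x=2 → posterior Inverse-Gamma(4, 359/20)
obs 4: x=-2 → posterior Inverse-Gamma(9/2, 723/40)
obs 5: x=-5/4 → posterior Inverse-Gamma(5, 2897/160)
obs 6: x=-7/4 → posterior Inverse-Gamma(11/2, 1451/80)
obs 7: x=-2 → posterior Inverse-Gamma(6, 1461/80)
obs 8: x=5 → posterior Inverse-Gamma(13/2, 3151/80)
obs 9: x=-1 → posterior Inverse-Gamma(7, 3161/80)
obs 10: x=5 → posterior Inverse-Gamma(15/2, 4851/80)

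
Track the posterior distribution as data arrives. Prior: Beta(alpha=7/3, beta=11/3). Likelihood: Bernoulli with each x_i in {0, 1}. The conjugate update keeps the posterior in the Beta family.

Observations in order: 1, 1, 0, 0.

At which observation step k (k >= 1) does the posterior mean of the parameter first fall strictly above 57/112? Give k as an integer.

obs 1: x=1 → posterior Beta(10/3, 11/3)
obs 2: x=1 → posterior Beta(13/3, 11/3)
obs 3: x=0 → posterior Beta(13/3, 14/3)
obs 4: x=0 → posterior Beta(13/3, 17/3)

k = 2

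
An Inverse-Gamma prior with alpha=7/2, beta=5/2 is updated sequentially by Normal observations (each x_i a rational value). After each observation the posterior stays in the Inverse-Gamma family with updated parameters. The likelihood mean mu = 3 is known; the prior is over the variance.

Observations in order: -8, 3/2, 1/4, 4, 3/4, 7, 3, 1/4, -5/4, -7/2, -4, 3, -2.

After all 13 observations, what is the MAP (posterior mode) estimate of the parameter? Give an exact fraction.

109/8

obs 1: x=-8 → posterior Inverse-Gamma(4, 63)
obs 2: x=3/2 → posterior Inverse-Gamma(9/2, 513/8)
obs 3: x=1/4 → posterior Inverse-Gamma(5, 2173/32)
obs 4: x=4 → posterior Inverse-Gamma(11/2, 2189/32)
obs 5: x=3/4 → posterior Inverse-Gamma(6, 1135/16)
obs 6: x=7 → posterior Inverse-Gamma(13/2, 1263/16)
obs 7: x=3 → posterior Inverse-Gamma(7, 1263/16)
obs 8: x=1/4 → posterior Inverse-Gamma(15/2, 2647/32)
obs 9: x=-5/4 → posterior Inverse-Gamma(8, 367/4)
obs 10: x=-7/2 → posterior Inverse-Gamma(17/2, 903/8)
obs 11: x=-4 → posterior Inverse-Gamma(9, 1099/8)
obs 12: x=3 → posterior Inverse-Gamma(19/2, 1099/8)
obs 13: x=-2 → posterior Inverse-Gamma(10, 1199/8)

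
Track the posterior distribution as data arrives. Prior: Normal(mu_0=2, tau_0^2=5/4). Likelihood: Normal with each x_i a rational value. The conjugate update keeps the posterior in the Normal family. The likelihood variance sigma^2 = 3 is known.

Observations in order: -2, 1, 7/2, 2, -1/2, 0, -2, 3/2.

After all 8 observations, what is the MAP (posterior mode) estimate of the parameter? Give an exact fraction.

83/104

obs 1: x=-2 → posterior Normal(14/17, 15/17)
obs 2: x=1 → posterior Normal(19/22, 15/22)
obs 3: x=7/2 → posterior Normal(73/54, 5/9)
obs 4: x=2 → posterior Normal(93/64, 15/32)
obs 5: x=-1/2 → posterior Normal(44/37, 15/37)
obs 6: x=0 → posterior Normal(22/21, 5/14)
obs 7: x=-2 → posterior Normal(34/47, 15/47)
obs 8: x=3/2 → posterior Normal(83/104, 15/52)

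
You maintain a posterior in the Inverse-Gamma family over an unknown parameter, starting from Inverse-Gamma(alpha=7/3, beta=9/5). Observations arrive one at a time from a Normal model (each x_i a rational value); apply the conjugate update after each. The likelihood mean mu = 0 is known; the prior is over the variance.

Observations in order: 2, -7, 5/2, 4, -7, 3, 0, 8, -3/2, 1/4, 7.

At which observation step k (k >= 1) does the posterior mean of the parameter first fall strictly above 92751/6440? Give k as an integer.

obs 1: x=2 → posterior Inverse-Gamma(17/6, 19/5)
obs 2: x=-7 → posterior Inverse-Gamma(10/3, 283/10)
obs 3: x=5/2 → posterior Inverse-Gamma(23/6, 1257/40)
obs 4: x=4 → posterior Inverse-Gamma(13/3, 1577/40)
obs 5: x=-7 → posterior Inverse-Gamma(29/6, 2557/40)
obs 6: x=3 → posterior Inverse-Gamma(16/3, 2737/40)
obs 7: x=0 → posterior Inverse-Gamma(35/6, 2737/40)
obs 8: x=8 → posterior Inverse-Gamma(19/3, 4017/40)
obs 9: x=-3/2 → posterior Inverse-Gamma(41/6, 2031/20)
obs 10: x=1/4 → posterior Inverse-Gamma(22/3, 16253/160)
obs 11: x=7 → posterior Inverse-Gamma(47/6, 20173/160)

k = 5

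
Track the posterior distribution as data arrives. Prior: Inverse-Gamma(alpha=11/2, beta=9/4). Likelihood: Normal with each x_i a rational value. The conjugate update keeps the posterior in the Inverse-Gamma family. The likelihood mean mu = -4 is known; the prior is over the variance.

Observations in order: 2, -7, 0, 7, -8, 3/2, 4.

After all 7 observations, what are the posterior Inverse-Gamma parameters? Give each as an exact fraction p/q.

alpha=9, beta=1187/8

obs 1: x=2 → posterior Inverse-Gamma(6, 81/4)
obs 2: x=-7 → posterior Inverse-Gamma(13/2, 99/4)
obs 3: x=0 → posterior Inverse-Gamma(7, 131/4)
obs 4: x=7 → posterior Inverse-Gamma(15/2, 373/4)
obs 5: x=-8 → posterior Inverse-Gamma(8, 405/4)
obs 6: x=3/2 → posterior Inverse-Gamma(17/2, 931/8)
obs 7: x=4 → posterior Inverse-Gamma(9, 1187/8)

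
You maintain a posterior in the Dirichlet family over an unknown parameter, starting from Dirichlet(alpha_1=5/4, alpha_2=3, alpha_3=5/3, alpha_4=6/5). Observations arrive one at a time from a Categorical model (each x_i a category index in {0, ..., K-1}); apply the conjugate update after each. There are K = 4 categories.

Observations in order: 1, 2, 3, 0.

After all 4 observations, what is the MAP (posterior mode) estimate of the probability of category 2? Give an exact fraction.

obs 1: x=1 → posterior Dirichlet(5/4, 4, 5/3, 6/5)
obs 2: x=2 → posterior Dirichlet(5/4, 4, 8/3, 6/5)
obs 3: x=3 → posterior Dirichlet(5/4, 4, 8/3, 11/5)
obs 4: x=0 → posterior Dirichlet(9/4, 4, 8/3, 11/5)

100/427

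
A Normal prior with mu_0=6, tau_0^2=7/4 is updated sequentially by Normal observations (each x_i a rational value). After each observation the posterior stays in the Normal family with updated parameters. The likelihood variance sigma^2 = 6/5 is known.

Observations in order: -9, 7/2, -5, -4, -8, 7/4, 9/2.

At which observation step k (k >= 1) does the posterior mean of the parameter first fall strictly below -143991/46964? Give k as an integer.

obs 1: x=-9 → posterior Normal(-171/59, 42/59)
obs 2: x=7/2 → posterior Normal(-97/188, 21/47)
obs 3: x=-5 → posterior Normal(-149/86, 14/43)
obs 4: x=-4 → posterior Normal(-727/328, 21/82)
obs 5: x=-8 → posterior Normal(-1287/398, 42/199)
obs 6: x=7/4 → posterior Normal(-2329/936, 7/39)
obs 7: x=9/2 → posterior Normal(-1699/1076, 42/269)

k = 5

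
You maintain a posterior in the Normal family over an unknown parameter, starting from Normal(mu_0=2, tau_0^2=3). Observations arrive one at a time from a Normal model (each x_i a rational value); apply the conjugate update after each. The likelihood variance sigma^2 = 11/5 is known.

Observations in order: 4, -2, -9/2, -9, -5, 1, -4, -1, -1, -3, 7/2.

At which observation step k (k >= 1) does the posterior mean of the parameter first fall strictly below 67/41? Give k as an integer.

obs 1: x=4 → posterior Normal(41/13, 33/26)
obs 2: x=-2 → posterior Normal(52/41, 33/41)
obs 3: x=-9/2 → posterior Normal(-31/112, 33/56)
obs 4: x=-9 → posterior Normal(-301/142, 33/71)
obs 5: x=-5 → posterior Normal(-451/172, 33/86)
obs 6: x=1 → posterior Normal(-421/202, 33/101)
obs 7: x=-4 → posterior Normal(-541/232, 33/116)
obs 8: x=-1 → posterior Normal(-571/262, 33/131)
obs 9: x=-1 → posterior Normal(-601/292, 33/146)
obs 10: x=-3 → posterior Normal(-691/322, 33/161)
obs 11: x=7/2 → posterior Normal(-293/176, 3/16)

k = 2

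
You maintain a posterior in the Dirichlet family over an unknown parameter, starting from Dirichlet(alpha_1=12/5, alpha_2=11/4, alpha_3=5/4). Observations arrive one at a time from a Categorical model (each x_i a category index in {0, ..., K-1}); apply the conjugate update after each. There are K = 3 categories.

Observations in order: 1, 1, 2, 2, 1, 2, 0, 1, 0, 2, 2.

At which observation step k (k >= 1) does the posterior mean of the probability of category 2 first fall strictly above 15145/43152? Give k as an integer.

obs 1: x=1 → posterior Dirichlet(12/5, 15/4, 5/4)
obs 2: x=1 → posterior Dirichlet(12/5, 19/4, 5/4)
obs 3: x=2 → posterior Dirichlet(12/5, 19/4, 9/4)
obs 4: x=2 → posterior Dirichlet(12/5, 19/4, 13/4)
obs 5: x=1 → posterior Dirichlet(12/5, 23/4, 13/4)
obs 6: x=2 → posterior Dirichlet(12/5, 23/4, 17/4)
obs 7: x=0 → posterior Dirichlet(17/5, 23/4, 17/4)
obs 8: x=1 → posterior Dirichlet(17/5, 27/4, 17/4)
obs 9: x=0 → posterior Dirichlet(22/5, 27/4, 17/4)
obs 10: x=2 → posterior Dirichlet(22/5, 27/4, 21/4)
obs 11: x=2 → posterior Dirichlet(22/5, 27/4, 25/4)

k = 11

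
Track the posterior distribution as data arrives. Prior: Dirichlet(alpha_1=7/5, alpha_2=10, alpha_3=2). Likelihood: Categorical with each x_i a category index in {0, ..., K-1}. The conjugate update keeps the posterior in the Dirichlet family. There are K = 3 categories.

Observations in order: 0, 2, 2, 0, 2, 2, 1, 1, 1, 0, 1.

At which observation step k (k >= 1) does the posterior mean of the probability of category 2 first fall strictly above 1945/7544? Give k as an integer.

k = 5

obs 1: x=0 → posterior Dirichlet(12/5, 10, 2)
obs 2: x=2 → posterior Dirichlet(12/5, 10, 3)
obs 3: x=2 → posterior Dirichlet(12/5, 10, 4)
obs 4: x=0 → posterior Dirichlet(17/5, 10, 4)
obs 5: x=2 → posterior Dirichlet(17/5, 10, 5)
obs 6: x=2 → posterior Dirichlet(17/5, 10, 6)
obs 7: x=1 → posterior Dirichlet(17/5, 11, 6)
obs 8: x=1 → posterior Dirichlet(17/5, 12, 6)
obs 9: x=1 → posterior Dirichlet(17/5, 13, 6)
obs 10: x=0 → posterior Dirichlet(22/5, 13, 6)
obs 11: x=1 → posterior Dirichlet(22/5, 14, 6)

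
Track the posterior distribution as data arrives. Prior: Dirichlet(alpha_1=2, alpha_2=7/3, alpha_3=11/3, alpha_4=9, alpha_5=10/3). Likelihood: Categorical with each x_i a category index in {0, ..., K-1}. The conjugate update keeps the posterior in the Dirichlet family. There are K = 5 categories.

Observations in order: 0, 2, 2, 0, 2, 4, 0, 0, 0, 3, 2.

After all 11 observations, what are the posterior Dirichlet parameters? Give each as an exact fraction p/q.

obs 1: x=0 → posterior Dirichlet(3, 7/3, 11/3, 9, 10/3)
obs 2: x=2 → posterior Dirichlet(3, 7/3, 14/3, 9, 10/3)
obs 3: x=2 → posterior Dirichlet(3, 7/3, 17/3, 9, 10/3)
obs 4: x=0 → posterior Dirichlet(4, 7/3, 17/3, 9, 10/3)
obs 5: x=2 → posterior Dirichlet(4, 7/3, 20/3, 9, 10/3)
obs 6: x=4 → posterior Dirichlet(4, 7/3, 20/3, 9, 13/3)
obs 7: x=0 → posterior Dirichlet(5, 7/3, 20/3, 9, 13/3)
obs 8: x=0 → posterior Dirichlet(6, 7/3, 20/3, 9, 13/3)
obs 9: x=0 → posterior Dirichlet(7, 7/3, 20/3, 9, 13/3)
obs 10: x=3 → posterior Dirichlet(7, 7/3, 20/3, 10, 13/3)
obs 11: x=2 → posterior Dirichlet(7, 7/3, 23/3, 10, 13/3)

alpha_1=7, alpha_2=7/3, alpha_3=23/3, alpha_4=10, alpha_5=13/3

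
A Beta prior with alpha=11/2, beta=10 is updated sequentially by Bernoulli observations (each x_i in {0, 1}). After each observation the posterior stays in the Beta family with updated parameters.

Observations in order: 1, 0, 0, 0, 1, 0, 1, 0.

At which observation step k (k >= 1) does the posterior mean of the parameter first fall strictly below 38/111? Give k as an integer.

k = 4

obs 1: x=1 → posterior Beta(13/2, 10)
obs 2: x=0 → posterior Beta(13/2, 11)
obs 3: x=0 → posterior Beta(13/2, 12)
obs 4: x=0 → posterior Beta(13/2, 13)
obs 5: x=1 → posterior Beta(15/2, 13)
obs 6: x=0 → posterior Beta(15/2, 14)
obs 7: x=1 → posterior Beta(17/2, 14)
obs 8: x=0 → posterior Beta(17/2, 15)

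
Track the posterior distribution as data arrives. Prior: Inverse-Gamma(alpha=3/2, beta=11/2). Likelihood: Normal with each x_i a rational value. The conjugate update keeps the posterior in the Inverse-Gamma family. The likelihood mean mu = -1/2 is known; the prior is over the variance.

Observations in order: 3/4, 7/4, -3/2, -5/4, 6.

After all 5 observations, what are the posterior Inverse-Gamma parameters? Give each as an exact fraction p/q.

obs 1: x=3/4 → posterior Inverse-Gamma(2, 201/32)
obs 2: x=7/4 → posterior Inverse-Gamma(5/2, 141/16)
obs 3: x=-3/2 → posterior Inverse-Gamma(3, 149/16)
obs 4: x=-5/4 → posterior Inverse-Gamma(7/2, 307/32)
obs 5: x=6 → posterior Inverse-Gamma(4, 983/32)

alpha=4, beta=983/32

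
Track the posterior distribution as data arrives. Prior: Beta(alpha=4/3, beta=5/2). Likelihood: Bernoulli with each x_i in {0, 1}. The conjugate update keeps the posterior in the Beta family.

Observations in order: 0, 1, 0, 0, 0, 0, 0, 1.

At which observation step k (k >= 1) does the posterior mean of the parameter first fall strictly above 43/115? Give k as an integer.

k = 2

obs 1: x=0 → posterior Beta(4/3, 7/2)
obs 2: x=1 → posterior Beta(7/3, 7/2)
obs 3: x=0 → posterior Beta(7/3, 9/2)
obs 4: x=0 → posterior Beta(7/3, 11/2)
obs 5: x=0 → posterior Beta(7/3, 13/2)
obs 6: x=0 → posterior Beta(7/3, 15/2)
obs 7: x=0 → posterior Beta(7/3, 17/2)
obs 8: x=1 → posterior Beta(10/3, 17/2)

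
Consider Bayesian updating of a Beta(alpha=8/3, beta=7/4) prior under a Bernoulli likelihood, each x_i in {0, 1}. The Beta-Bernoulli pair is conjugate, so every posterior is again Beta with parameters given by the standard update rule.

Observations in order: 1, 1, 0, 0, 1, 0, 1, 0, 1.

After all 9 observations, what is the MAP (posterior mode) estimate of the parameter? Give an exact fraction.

80/137

obs 1: x=1 → posterior Beta(11/3, 7/4)
obs 2: x=1 → posterior Beta(14/3, 7/4)
obs 3: x=0 → posterior Beta(14/3, 11/4)
obs 4: x=0 → posterior Beta(14/3, 15/4)
obs 5: x=1 → posterior Beta(17/3, 15/4)
obs 6: x=0 → posterior Beta(17/3, 19/4)
obs 7: x=1 → posterior Beta(20/3, 19/4)
obs 8: x=0 → posterior Beta(20/3, 23/4)
obs 9: x=1 → posterior Beta(23/3, 23/4)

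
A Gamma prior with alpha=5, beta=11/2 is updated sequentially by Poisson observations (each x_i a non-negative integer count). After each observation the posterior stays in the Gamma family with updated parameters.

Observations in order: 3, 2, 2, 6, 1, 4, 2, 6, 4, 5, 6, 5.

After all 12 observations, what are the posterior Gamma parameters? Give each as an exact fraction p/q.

obs 1: x=3 → posterior Gamma(8, 13/2)
obs 2: x=2 → posterior Gamma(10, 15/2)
obs 3: x=2 → posterior Gamma(12, 17/2)
obs 4: x=6 → posterior Gamma(18, 19/2)
obs 5: x=1 → posterior Gamma(19, 21/2)
obs 6: x=4 → posterior Gamma(23, 23/2)
obs 7: x=2 → posterior Gamma(25, 25/2)
obs 8: x=6 → posterior Gamma(31, 27/2)
obs 9: x=4 → posterior Gamma(35, 29/2)
obs 10: x=5 → posterior Gamma(40, 31/2)
obs 11: x=6 → posterior Gamma(46, 33/2)
obs 12: x=5 → posterior Gamma(51, 35/2)

alpha=51, beta=35/2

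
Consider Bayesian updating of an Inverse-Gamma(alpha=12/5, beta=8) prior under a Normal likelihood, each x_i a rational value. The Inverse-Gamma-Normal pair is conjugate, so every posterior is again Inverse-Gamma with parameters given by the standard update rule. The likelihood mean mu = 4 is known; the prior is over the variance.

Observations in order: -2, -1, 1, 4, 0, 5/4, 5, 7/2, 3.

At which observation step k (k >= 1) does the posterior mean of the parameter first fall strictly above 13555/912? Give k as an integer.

k = 2

obs 1: x=-2 → posterior Inverse-Gamma(29/10, 26)
obs 2: x=-1 → posterior Inverse-Gamma(17/5, 77/2)
obs 3: x=1 → posterior Inverse-Gamma(39/10, 43)
obs 4: x=4 → posterior Inverse-Gamma(22/5, 43)
obs 5: x=0 → posterior Inverse-Gamma(49/10, 51)
obs 6: x=5/4 → posterior Inverse-Gamma(27/5, 1753/32)
obs 7: x=5 → posterior Inverse-Gamma(59/10, 1769/32)
obs 8: x=7/2 → posterior Inverse-Gamma(32/5, 1773/32)
obs 9: x=3 → posterior Inverse-Gamma(69/10, 1789/32)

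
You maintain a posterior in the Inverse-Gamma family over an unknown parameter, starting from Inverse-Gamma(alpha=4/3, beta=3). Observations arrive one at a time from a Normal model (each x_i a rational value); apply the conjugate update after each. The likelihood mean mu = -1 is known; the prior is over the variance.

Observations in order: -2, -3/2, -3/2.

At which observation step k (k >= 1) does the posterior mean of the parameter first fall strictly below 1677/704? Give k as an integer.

obs 1: x=-2 → posterior Inverse-Gamma(11/6, 7/2)
obs 2: x=-3/2 → posterior Inverse-Gamma(7/3, 29/8)
obs 3: x=-3/2 → posterior Inverse-Gamma(17/6, 15/4)

k = 3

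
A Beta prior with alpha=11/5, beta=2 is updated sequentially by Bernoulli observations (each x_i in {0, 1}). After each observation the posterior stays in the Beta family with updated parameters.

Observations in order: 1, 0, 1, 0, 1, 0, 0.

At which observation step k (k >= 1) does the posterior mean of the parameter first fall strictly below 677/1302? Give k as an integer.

k = 2

obs 1: x=1 → posterior Beta(16/5, 2)
obs 2: x=0 → posterior Beta(16/5, 3)
obs 3: x=1 → posterior Beta(21/5, 3)
obs 4: x=0 → posterior Beta(21/5, 4)
obs 5: x=1 → posterior Beta(26/5, 4)
obs 6: x=0 → posterior Beta(26/5, 5)
obs 7: x=0 → posterior Beta(26/5, 6)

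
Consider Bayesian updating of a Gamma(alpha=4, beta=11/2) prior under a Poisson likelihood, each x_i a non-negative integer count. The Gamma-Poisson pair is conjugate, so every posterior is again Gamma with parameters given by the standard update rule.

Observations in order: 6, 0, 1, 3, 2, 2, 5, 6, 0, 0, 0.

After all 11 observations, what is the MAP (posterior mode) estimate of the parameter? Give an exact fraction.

56/33

obs 1: x=6 → posterior Gamma(10, 13/2)
obs 2: x=0 → posterior Gamma(10, 15/2)
obs 3: x=1 → posterior Gamma(11, 17/2)
obs 4: x=3 → posterior Gamma(14, 19/2)
obs 5: x=2 → posterior Gamma(16, 21/2)
obs 6: x=2 → posterior Gamma(18, 23/2)
obs 7: x=5 → posterior Gamma(23, 25/2)
obs 8: x=6 → posterior Gamma(29, 27/2)
obs 9: x=0 → posterior Gamma(29, 29/2)
obs 10: x=0 → posterior Gamma(29, 31/2)
obs 11: x=0 → posterior Gamma(29, 33/2)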